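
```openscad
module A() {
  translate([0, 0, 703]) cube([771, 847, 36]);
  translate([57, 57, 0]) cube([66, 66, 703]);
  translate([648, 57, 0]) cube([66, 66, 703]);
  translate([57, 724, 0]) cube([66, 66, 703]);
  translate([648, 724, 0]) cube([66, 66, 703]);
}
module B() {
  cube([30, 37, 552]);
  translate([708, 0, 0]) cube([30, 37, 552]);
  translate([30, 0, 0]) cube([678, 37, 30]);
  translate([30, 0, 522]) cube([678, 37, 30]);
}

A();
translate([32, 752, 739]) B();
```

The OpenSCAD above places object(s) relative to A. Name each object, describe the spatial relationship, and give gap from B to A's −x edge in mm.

A is a table. B is a picture frame. The picture frame is on top of the table. The gap from the picture frame to the table's −x edge is 32 mm.

The picture frame's min-x is at 32; the table's min-x is 0; gap = 32 mm.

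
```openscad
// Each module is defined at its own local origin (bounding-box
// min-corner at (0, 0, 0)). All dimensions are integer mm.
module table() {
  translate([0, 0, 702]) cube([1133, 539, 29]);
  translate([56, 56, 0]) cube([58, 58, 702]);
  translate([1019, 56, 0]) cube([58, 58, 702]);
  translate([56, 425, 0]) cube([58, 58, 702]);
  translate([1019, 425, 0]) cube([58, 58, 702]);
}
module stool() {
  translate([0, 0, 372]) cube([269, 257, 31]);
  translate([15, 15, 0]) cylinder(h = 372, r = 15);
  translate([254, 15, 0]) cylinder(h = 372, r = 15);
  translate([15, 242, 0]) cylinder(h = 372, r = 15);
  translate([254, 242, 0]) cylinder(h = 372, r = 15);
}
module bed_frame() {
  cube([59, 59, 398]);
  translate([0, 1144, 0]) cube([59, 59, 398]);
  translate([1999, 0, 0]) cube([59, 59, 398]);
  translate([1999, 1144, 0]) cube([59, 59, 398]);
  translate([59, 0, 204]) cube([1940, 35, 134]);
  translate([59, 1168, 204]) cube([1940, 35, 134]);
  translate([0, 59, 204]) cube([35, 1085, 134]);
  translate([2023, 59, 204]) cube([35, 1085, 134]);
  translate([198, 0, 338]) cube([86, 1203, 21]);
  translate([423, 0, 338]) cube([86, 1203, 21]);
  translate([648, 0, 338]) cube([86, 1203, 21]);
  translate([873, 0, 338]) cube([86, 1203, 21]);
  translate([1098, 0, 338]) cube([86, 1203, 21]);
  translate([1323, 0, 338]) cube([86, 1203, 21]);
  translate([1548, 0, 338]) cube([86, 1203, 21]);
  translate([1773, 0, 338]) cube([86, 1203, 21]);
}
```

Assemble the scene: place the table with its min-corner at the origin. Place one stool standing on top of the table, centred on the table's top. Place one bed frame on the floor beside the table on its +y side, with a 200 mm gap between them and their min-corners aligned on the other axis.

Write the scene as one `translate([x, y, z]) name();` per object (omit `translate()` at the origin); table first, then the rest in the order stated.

table();
translate([432, 141, 731]) stool();
translate([0, 739, 0]) bed_frame();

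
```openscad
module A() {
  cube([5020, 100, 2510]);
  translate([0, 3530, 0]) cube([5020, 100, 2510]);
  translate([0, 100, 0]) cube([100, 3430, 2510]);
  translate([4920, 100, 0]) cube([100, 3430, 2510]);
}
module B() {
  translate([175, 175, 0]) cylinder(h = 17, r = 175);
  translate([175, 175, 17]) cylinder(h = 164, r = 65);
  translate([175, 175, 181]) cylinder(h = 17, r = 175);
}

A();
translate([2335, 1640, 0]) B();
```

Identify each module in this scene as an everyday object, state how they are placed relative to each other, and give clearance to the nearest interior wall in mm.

A is a house frame. B is a spool. The spool sits inside the house frame, centred. The clearance to the nearest interior wall is 1540 mm.

Clearances: x = 2235, y = 1540; minimum 1540 mm.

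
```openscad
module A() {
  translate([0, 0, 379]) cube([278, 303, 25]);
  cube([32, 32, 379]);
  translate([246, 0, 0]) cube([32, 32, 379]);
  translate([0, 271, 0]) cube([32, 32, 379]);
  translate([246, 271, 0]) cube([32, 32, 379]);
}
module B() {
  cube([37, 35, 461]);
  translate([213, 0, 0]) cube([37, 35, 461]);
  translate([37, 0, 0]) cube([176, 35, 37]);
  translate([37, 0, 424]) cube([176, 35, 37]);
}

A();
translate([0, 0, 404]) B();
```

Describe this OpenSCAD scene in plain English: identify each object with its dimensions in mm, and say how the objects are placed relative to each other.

A is a four-legged stool. The seat is a 278×303×25 mm slab whose top surface is at z = 404 mm; four square legs, each 32×32 mm in cross-section, run from the floor (z = 0) to the underside of the seat, each flush with a corner of the seat.

B is a rectangular picture frame lying in the x–z plane (depth along y). The opening is 176 mm wide (x) by 387 mm tall (z), surrounded by a border 37 mm wide on all four sides. The frame is 35 mm deep and is made of two full-height vertical stiles with two horizontal rails fitted between them.

The picture frame is on top of the stool.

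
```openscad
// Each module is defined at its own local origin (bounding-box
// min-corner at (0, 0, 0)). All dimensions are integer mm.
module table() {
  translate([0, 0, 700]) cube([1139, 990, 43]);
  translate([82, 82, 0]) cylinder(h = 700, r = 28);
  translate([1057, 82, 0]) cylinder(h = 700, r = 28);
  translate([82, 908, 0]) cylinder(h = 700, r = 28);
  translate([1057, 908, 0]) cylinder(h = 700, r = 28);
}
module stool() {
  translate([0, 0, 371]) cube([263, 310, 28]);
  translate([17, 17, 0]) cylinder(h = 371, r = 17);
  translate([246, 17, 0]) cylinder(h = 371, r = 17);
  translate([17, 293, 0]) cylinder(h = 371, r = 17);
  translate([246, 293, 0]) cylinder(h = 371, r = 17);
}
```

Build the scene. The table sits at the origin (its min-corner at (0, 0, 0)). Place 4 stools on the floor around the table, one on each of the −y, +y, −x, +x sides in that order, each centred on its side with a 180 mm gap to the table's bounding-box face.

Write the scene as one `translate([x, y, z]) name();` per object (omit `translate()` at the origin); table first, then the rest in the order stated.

table();
translate([438, -490, 0]) stool();
translate([438, 1170, 0]) stool();
translate([-443, 340, 0]) stool();
translate([1319, 340, 0]) stool();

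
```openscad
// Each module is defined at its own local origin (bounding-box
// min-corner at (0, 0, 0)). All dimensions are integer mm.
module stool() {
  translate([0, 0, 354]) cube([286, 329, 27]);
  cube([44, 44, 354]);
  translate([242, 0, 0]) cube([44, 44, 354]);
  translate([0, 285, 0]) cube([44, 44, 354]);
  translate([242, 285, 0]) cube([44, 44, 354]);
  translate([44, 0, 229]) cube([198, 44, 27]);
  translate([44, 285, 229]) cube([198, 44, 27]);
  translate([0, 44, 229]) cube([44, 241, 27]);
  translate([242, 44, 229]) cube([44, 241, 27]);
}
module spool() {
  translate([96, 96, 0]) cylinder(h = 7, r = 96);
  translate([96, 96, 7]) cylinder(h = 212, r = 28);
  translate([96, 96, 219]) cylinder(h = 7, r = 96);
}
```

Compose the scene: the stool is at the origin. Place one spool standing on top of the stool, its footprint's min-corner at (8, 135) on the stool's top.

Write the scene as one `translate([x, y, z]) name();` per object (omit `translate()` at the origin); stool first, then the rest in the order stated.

stool();
translate([8, 135, 381]) spool();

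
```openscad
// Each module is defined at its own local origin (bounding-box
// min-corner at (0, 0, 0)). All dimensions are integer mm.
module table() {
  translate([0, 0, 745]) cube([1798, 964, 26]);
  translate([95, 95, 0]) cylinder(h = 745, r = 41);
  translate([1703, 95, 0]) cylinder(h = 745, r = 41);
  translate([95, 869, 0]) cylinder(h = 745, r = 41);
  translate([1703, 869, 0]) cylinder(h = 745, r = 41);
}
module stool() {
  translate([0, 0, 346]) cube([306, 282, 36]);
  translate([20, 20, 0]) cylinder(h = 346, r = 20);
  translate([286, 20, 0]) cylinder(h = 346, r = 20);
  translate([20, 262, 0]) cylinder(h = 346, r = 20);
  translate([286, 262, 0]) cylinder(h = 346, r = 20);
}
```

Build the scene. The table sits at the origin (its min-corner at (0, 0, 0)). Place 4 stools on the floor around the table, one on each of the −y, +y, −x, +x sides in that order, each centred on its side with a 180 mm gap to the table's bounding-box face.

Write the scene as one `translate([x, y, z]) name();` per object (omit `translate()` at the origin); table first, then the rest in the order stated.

table();
translate([746, -462, 0]) stool();
translate([746, 1144, 0]) stool();
translate([-486, 341, 0]) stool();
translate([1978, 341, 0]) stool();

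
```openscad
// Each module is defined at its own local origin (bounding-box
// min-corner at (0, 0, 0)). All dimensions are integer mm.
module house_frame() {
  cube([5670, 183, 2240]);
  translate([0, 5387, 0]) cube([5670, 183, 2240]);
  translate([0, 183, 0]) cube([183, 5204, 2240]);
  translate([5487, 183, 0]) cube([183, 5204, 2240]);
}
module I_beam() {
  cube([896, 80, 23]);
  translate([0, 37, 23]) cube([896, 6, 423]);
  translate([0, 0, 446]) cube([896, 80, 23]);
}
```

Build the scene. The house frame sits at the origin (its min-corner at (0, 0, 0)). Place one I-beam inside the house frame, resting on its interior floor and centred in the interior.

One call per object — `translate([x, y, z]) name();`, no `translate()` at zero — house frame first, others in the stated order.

house_frame();
translate([2387, 2745, 0]) I_beam();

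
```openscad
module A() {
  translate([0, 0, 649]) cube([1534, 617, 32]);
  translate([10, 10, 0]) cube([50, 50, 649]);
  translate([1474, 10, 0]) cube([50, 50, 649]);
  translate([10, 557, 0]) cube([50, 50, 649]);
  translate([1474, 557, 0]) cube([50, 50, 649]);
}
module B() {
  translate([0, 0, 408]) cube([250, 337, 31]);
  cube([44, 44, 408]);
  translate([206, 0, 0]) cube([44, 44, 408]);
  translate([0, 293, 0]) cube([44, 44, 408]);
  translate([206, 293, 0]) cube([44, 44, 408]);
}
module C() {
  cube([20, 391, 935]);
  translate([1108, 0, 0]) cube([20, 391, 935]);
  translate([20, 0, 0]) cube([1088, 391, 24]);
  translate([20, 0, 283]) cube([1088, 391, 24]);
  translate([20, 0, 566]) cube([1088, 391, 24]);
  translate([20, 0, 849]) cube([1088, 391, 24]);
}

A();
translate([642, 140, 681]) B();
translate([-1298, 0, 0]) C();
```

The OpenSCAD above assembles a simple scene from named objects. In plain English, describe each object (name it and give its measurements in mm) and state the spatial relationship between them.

A is a table: top 1534 mm (x) × 617 mm (y), 32 mm thick, upper face at z = 681 mm, on four 50×50 mm square legs, each inset 10 mm from the nearest pair of top edges, running from z = 0 to the bottom of the top.

B is a four-legged stool. The seat is 250×337 mm, 31 mm thick, top at z = 439 mm. It stands on four square legs, each 44×44 mm in cross-section, from z = 0 to the seat underside, each flush with a corner of the seat.

C is an open bookshelf. Two side panels, each 20 mm thick, 391 mm deep and 935 mm tall, stand 1128 mm apart (outside-to-outside). Between them sit 4 shelves, each 24 mm thick and 391 mm deep, spanning the full gap between the sides. The bottom shelf rests on the floor (its underside at z = 0) and the clear gap between one shelf's top and the next shelf's underside is 259 mm.

The stool is on top of the table, centred. The bookshelf is on the floor beside the table on its −x side.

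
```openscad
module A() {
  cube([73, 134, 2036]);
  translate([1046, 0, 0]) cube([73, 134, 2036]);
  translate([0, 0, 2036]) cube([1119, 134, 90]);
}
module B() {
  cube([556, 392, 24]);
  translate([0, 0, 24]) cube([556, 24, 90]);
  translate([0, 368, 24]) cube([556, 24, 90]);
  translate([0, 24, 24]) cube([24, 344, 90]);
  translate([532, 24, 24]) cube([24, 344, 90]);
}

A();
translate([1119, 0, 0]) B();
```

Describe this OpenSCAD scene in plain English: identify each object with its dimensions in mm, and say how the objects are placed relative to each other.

A is a rectangular door frame: two vertical jambs of 73×134 mm section, 2036 mm tall, with a clear opening 973 mm wide between their inner faces. A header 90 mm tall and 134 mm deep lies on top of the jambs and spans the full outside width.

B is an open storage box with external size 556×392×114 mm and wall thickness 24 mm (the base is also 24 mm thick). The base covers the whole footprint; the four walls stand on the base, with the y-facing walls full-width and the x-facing walls fitting between their inner faces.

The open box is against the door frame's +x side, with their −y faces flush.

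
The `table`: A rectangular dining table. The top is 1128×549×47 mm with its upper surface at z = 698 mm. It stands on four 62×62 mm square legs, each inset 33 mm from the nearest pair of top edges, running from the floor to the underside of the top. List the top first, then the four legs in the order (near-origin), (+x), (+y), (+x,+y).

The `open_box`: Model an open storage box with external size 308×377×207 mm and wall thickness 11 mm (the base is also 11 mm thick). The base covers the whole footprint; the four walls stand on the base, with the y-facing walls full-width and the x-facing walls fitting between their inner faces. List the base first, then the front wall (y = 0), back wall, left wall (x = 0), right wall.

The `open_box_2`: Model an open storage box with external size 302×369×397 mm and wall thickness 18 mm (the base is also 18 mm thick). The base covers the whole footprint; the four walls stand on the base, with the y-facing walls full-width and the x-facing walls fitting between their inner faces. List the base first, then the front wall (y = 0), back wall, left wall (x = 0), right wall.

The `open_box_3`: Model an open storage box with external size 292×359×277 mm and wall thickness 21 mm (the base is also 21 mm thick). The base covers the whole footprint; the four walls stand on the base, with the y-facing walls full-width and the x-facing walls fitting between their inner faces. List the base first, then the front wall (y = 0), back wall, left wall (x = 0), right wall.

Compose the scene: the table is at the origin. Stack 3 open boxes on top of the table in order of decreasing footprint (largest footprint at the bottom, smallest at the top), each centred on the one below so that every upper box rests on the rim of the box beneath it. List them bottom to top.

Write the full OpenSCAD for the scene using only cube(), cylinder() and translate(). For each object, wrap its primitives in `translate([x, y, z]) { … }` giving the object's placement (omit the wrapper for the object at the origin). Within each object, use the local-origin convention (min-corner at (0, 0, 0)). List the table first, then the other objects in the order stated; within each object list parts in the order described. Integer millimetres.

translate([0, 0, 651]) cube([1128, 549, 47]);
translate([33, 33, 0]) cube([62, 62, 651]);
translate([1033, 33, 0]) cube([62, 62, 651]);
translate([33, 454, 0]) cube([62, 62, 651]);
translate([1033, 454, 0]) cube([62, 62, 651]);
translate([410, 86, 698]) {
  cube([308, 377, 11]);
  translate([0, 0, 11]) cube([308, 11, 196]);
  translate([0, 366, 11]) cube([308, 11, 196]);
  translate([0, 11, 11]) cube([11, 355, 196]);
  translate([297, 11, 11]) cube([11, 355, 196]);
}
translate([413, 90, 905]) {
  cube([302, 369, 18]);
  translate([0, 0, 18]) cube([302, 18, 379]);
  translate([0, 351, 18]) cube([302, 18, 379]);
  translate([0, 18, 18]) cube([18, 333, 379]);
  translate([284, 18, 18]) cube([18, 333, 379]);
}
translate([418, 95, 1302]) {
  cube([292, 359, 21]);
  translate([0, 0, 21]) cube([292, 21, 256]);
  translate([0, 338, 21]) cube([292, 21, 256]);
  translate([0, 21, 21]) cube([21, 317, 256]);
  translate([271, 21, 21]) cube([21, 317, 256]);
}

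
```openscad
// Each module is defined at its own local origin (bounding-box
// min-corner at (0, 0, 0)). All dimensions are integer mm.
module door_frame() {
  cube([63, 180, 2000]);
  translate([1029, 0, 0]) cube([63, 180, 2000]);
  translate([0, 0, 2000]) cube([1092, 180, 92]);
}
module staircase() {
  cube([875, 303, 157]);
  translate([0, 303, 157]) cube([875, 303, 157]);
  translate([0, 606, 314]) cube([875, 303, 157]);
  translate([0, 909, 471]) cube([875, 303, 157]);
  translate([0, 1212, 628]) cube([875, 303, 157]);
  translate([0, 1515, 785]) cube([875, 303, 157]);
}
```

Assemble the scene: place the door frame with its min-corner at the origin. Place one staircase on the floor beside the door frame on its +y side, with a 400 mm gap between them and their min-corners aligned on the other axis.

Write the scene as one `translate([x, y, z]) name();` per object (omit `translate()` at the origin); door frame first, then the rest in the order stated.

door_frame();
translate([0, 580, 0]) staircase();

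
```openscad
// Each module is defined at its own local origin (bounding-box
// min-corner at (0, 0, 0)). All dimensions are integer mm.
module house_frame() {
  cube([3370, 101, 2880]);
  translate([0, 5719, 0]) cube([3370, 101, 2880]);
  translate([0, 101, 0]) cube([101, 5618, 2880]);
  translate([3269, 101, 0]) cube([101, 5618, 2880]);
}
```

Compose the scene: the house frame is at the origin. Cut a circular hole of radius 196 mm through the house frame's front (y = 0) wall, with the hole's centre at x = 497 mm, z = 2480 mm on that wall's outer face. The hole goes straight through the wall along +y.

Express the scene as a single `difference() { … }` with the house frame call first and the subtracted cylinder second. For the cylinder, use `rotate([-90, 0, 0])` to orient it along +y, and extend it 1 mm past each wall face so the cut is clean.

difference() {
  house_frame();
  translate([497, -1, 2480]) rotate([-90, 0, 0]) cylinder(h = 103, r = 196);
}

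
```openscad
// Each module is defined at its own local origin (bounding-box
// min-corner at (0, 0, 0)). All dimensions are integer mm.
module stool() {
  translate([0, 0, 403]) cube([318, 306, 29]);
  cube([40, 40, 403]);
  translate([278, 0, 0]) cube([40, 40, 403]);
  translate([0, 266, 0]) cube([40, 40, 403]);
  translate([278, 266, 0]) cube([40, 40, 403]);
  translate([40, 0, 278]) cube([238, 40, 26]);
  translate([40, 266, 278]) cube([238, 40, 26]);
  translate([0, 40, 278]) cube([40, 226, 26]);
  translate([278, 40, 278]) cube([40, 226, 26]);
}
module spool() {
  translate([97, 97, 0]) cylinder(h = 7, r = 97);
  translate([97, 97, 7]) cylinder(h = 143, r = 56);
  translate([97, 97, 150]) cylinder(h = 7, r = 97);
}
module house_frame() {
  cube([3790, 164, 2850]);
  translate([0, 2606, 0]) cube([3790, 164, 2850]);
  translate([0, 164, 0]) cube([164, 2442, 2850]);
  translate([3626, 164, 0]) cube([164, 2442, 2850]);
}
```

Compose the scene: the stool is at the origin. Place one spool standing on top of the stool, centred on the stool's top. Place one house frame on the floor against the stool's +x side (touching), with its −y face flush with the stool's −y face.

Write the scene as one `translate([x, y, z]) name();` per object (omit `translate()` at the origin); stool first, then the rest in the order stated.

stool();
translate([62, 56, 432]) spool();
translate([318, 0, 0]) house_frame();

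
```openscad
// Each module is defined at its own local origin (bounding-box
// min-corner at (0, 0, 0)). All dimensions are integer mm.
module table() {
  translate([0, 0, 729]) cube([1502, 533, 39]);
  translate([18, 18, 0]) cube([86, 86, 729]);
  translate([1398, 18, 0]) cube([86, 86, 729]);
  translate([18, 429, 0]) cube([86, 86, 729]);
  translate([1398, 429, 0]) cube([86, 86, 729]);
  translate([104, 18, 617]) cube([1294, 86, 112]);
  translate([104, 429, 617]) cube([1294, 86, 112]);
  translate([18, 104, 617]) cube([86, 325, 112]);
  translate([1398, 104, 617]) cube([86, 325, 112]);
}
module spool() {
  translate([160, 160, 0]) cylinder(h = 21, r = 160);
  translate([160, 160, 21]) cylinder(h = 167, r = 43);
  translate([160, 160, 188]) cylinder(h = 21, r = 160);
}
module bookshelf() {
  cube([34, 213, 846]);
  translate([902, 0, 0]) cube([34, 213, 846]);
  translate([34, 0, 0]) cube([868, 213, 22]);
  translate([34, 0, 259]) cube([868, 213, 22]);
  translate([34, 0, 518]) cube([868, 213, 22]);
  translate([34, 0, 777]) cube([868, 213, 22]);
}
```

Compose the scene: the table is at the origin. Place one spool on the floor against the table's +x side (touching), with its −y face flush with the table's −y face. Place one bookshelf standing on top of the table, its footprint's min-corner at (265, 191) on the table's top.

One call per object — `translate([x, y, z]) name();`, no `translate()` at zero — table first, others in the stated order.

table();
translate([1502, 0, 0]) spool();
translate([265, 191, 768]) bookshelf();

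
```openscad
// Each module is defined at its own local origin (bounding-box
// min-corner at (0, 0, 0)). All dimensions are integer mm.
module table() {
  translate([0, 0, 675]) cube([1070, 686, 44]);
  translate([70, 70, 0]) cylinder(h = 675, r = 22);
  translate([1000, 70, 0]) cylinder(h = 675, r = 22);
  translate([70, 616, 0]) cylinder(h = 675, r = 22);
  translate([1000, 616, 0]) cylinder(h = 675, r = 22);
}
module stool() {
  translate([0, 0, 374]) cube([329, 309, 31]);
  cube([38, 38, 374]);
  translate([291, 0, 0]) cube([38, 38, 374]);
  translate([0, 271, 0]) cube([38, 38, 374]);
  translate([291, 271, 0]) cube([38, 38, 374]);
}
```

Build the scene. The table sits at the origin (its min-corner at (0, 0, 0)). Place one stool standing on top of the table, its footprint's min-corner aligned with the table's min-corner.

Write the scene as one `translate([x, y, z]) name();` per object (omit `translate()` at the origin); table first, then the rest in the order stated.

table();
translate([0, 0, 719]) stool();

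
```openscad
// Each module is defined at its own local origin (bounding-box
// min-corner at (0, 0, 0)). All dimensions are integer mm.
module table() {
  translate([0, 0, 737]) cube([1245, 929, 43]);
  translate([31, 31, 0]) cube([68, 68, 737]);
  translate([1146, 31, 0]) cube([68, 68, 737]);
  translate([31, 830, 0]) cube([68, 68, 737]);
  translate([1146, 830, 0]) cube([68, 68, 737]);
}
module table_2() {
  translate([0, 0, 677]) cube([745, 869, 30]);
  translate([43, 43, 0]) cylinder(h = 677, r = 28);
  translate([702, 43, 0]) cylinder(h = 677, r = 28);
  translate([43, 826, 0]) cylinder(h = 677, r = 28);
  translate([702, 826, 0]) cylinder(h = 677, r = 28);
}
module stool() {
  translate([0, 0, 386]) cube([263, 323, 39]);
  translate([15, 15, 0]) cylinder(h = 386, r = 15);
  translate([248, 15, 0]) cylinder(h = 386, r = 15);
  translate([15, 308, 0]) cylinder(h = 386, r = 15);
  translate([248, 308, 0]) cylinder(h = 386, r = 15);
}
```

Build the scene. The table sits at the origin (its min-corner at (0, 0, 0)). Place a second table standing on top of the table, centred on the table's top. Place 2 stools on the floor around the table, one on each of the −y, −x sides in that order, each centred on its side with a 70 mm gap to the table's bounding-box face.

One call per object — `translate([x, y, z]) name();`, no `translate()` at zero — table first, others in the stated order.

table();
translate([250, 30, 780]) table_2();
translate([491, -393, 0]) stool();
translate([-333, 303, 0]) stool();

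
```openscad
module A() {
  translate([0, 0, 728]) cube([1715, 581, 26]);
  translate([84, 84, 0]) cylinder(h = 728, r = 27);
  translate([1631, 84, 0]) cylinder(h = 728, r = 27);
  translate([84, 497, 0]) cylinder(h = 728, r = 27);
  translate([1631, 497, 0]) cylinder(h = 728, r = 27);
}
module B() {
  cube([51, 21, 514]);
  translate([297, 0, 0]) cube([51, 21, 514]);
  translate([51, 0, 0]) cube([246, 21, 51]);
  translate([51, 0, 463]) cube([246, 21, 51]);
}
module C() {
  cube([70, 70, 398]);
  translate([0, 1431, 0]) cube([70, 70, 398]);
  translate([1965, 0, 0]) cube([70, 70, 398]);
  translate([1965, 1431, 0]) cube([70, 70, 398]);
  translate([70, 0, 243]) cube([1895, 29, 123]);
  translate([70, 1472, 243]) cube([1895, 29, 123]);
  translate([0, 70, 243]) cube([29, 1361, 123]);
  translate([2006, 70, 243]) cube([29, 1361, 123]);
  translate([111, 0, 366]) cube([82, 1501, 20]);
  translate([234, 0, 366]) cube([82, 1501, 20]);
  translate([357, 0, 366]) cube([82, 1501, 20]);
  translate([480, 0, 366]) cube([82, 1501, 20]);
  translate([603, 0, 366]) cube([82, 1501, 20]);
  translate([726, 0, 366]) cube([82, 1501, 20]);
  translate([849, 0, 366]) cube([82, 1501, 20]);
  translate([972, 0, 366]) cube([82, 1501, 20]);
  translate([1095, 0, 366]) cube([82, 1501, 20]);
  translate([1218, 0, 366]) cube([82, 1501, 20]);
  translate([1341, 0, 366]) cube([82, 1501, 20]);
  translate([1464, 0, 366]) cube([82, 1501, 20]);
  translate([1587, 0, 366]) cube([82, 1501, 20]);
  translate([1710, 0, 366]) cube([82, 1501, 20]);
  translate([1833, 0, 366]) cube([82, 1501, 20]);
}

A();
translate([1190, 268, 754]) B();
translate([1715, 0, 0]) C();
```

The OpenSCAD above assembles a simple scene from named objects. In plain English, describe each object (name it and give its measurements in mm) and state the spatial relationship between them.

A is a table: top 1715 mm (x) × 581 mm (y), 26 mm thick, upper face at z = 754 mm, on four round legs of 54 mm diameter, each leg's bounding box inset 57 mm from the nearest pair of top edges, running from z = 0 to the bottom of the top.

B is a picture frame with a 246×412 mm rectangular opening (x by z) and a uniform 51 mm border on every side. Frame depth is 21 mm along y. It is built from two vertical stiles running the full outside height and two horizontal rails spanning the gap between the stiles.

C is a bed frame 2035 mm long (x) by 1501 mm wide (y). Four 70×70 mm corner posts, 398 mm tall, at the corners of the footprint. Four rails of 29 mm thickness and 123 mm height run between adjacent posts with their undersides at z = 243 mm, their outer faces flush with the outside of the frame (the two x-running rails run between the posts' inner faces; the two y-running rails run between the posts' inner faces). 15 slats, each 82 mm wide (x) and 20 mm thick, lie across the top of the two x-running rails, running the full 1501 mm width of the frame in y; the slats are evenly spaced along x between the inner faces of the end posts with equal gaps (rounded down to the nearest mm) at the −x end and between each pair — any rounding remainder accumulates at the +x end.

The picture frame is on top of the table. The bed frame is against the table's +x side, with their −y faces flush.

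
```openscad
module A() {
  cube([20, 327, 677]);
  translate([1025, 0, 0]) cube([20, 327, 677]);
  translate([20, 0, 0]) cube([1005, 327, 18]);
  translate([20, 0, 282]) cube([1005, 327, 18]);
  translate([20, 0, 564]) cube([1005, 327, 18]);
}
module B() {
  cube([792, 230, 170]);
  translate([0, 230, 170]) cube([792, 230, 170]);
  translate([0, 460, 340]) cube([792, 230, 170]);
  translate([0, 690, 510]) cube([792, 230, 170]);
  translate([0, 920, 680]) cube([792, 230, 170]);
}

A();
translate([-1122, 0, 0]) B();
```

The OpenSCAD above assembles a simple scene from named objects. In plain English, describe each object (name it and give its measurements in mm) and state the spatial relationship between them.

A is an open bookshelf. Two side panels, each 20 mm thick, 327 mm deep and 677 mm tall, stand 1045 mm apart (outside-to-outside). Between them sit 3 shelves, each 18 mm thick and 327 mm deep, spanning the full gap between the sides. The bottom shelf rests on the floor (its underside at z = 0) and the clear gap between one shelf's top and the next shelf's underside is 264 mm.

B is a straight staircase of 5 solid steps. Each step is 792 mm wide (x), 230 mm deep (y, the going) and 170 mm tall (the rise). The first step rests on the floor; each subsequent step sits one going further in +y and one rise higher in +z, directly behind and above the previous step with no overlap.

The staircase is on the floor beside the bookshelf on its −x side.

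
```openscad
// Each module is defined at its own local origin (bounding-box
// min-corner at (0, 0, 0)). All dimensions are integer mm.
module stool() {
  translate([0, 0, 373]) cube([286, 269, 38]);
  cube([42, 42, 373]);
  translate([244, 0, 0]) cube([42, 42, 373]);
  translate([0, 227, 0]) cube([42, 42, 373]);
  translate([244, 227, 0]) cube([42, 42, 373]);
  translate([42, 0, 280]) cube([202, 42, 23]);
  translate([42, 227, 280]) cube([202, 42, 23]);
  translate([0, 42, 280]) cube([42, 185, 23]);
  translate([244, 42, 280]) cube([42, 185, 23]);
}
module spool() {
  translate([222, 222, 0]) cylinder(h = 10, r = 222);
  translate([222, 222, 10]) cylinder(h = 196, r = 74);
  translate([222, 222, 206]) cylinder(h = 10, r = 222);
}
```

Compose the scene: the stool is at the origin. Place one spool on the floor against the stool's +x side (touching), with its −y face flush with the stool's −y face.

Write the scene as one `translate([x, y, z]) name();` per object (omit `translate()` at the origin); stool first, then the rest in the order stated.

stool();
translate([286, 0, 0]) spool();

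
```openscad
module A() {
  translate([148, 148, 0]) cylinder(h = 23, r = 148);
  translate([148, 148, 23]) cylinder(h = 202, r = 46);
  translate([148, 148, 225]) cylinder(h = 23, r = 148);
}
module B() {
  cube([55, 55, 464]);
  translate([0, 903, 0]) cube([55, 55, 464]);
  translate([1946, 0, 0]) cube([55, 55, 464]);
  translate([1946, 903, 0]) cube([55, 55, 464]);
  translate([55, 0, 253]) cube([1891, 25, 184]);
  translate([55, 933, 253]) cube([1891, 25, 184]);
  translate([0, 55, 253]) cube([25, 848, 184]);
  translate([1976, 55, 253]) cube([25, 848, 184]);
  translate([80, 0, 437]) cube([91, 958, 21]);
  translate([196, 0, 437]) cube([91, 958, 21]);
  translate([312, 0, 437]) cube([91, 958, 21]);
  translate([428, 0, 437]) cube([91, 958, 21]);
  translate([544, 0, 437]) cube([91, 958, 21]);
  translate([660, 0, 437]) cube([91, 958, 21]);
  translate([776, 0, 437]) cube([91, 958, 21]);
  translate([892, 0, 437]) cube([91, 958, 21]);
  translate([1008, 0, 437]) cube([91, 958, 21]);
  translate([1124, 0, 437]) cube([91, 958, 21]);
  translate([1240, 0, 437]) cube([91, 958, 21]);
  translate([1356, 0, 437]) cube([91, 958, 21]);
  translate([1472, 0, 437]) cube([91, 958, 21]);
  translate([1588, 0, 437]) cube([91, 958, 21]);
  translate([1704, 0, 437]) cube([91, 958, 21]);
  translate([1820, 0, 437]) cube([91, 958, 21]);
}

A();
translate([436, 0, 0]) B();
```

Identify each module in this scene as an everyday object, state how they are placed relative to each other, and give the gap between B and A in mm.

A is a spool. B is a bed frame. The bed frame is on the floor beside the spool on its +x side. The gap between the bed frame and the spool is 140 mm.

The bed frame's nearest face is 140 mm from the spool's +x face.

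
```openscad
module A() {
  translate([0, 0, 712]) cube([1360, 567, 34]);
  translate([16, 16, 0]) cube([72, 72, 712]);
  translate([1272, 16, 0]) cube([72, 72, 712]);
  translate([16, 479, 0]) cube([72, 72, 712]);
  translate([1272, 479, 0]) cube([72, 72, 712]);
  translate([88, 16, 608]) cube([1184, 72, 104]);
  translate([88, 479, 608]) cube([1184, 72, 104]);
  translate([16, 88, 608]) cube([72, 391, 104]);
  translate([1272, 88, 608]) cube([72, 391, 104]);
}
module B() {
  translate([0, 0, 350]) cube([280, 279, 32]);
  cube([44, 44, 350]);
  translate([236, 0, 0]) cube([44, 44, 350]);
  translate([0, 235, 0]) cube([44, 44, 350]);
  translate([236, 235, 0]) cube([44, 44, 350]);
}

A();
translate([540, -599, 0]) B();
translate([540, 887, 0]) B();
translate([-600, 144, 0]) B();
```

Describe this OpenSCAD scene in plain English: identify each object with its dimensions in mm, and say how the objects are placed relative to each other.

A is a table: top 1360 mm (x) × 567 mm (y), 34 mm thick, upper face at z = 746 mm, on four 72×72 mm square legs, each inset 16 mm from the nearest pair of top edges, running from z = 0 to the bottom of the top. Four apron rails, 72 mm thick and 104 mm tall, run between adjacent legs with their top edges flush with the underside of the top and their outer faces flush with the legs' outer faces.

B is a four-legged stool. The seat is a 280×279×32 mm slab whose top surface is at z = 382 mm; four square legs, each 44×44 mm in cross-section, run from the floor (z = 0) to the underside of the seat, each flush with a corner of the seat.

Three stools sit around the table at the −y, +y, −x sides.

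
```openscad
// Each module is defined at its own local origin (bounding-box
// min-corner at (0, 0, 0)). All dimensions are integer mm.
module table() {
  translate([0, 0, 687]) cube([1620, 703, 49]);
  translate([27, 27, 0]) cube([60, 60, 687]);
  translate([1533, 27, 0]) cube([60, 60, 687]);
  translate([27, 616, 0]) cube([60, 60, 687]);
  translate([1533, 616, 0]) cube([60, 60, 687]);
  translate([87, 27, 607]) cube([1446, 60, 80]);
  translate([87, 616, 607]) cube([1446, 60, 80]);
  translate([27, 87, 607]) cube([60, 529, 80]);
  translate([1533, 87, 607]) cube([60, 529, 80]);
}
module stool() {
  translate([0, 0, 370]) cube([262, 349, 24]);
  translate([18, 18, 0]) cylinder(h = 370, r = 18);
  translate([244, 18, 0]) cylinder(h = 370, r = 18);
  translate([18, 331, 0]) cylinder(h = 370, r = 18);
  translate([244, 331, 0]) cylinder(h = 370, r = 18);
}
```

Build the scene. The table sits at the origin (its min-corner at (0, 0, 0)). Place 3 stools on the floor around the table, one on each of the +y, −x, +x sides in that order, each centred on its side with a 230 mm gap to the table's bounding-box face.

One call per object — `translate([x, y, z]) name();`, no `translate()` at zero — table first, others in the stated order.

table();
translate([679, 933, 0]) stool();
translate([-492, 177, 0]) stool();
translate([1850, 177, 0]) stool();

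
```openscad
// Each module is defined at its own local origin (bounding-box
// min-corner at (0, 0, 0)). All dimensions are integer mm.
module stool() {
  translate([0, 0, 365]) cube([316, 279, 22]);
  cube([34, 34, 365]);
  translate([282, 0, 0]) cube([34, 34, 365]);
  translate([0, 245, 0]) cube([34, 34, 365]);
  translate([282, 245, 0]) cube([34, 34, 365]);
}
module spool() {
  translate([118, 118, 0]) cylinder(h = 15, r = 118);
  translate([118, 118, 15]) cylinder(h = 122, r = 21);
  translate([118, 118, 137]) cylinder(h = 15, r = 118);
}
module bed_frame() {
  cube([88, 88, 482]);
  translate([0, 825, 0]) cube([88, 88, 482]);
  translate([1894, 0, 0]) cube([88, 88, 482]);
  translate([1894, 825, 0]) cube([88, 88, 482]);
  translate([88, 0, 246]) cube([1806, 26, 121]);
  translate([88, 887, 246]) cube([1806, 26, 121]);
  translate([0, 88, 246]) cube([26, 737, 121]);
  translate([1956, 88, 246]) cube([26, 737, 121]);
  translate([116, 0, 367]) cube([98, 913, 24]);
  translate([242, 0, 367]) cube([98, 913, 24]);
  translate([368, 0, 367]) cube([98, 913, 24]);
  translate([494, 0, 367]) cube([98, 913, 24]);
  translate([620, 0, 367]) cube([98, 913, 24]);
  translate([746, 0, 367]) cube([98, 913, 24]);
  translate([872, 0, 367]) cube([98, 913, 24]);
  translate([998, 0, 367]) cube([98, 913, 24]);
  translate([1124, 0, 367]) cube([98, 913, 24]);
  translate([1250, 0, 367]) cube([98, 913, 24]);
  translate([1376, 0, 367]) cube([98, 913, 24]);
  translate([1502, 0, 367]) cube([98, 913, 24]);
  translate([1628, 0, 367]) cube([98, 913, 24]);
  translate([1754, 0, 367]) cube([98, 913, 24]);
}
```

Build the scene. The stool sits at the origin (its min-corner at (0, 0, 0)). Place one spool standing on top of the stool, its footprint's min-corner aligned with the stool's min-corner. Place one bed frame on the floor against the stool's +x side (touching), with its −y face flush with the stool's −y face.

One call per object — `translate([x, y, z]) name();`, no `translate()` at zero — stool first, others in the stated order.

stool();
translate([0, 0, 387]) spool();
translate([316, 0, 0]) bed_frame();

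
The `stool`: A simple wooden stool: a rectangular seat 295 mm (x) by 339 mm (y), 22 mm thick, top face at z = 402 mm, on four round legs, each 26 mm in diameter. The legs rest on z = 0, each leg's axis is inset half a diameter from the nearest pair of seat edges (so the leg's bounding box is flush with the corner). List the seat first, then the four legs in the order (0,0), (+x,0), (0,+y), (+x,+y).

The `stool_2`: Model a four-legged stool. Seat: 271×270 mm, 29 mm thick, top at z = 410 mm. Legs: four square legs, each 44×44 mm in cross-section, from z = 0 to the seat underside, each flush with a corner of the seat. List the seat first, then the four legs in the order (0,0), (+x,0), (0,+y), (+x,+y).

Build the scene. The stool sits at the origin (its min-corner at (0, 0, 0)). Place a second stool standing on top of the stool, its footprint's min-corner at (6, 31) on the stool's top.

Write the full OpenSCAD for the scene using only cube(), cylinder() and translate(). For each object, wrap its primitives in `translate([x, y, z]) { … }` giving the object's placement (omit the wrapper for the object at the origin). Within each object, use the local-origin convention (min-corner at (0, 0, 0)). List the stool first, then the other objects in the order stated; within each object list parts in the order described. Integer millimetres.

translate([0, 0, 380]) cube([295, 339, 22]);
translate([13, 13, 0]) cylinder(h = 380, r = 13);
translate([282, 13, 0]) cylinder(h = 380, r = 13);
translate([13, 326, 0]) cylinder(h = 380, r = 13);
translate([282, 326, 0]) cylinder(h = 380, r = 13);
translate([6, 31, 402]) {
  translate([0, 0, 381]) cube([271, 270, 29]);
  cube([44, 44, 381]);
  translate([227, 0, 0]) cube([44, 44, 381]);
  translate([0, 226, 0]) cube([44, 44, 381]);
  translate([227, 226, 0]) cube([44, 44, 381]);
}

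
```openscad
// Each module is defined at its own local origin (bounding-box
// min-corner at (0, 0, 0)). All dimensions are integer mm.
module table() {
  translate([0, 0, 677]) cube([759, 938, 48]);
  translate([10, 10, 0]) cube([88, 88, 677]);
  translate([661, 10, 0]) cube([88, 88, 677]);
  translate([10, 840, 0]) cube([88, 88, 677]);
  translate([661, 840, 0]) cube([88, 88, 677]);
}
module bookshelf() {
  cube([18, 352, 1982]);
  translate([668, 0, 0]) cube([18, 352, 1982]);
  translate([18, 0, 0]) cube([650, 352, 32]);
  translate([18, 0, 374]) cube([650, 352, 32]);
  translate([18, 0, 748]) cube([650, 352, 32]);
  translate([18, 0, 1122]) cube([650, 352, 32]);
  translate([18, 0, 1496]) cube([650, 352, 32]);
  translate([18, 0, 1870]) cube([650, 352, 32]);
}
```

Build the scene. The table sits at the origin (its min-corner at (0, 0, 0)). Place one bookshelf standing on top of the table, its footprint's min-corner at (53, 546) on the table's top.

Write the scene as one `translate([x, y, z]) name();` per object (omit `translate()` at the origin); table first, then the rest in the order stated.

table();
translate([53, 546, 725]) bookshelf();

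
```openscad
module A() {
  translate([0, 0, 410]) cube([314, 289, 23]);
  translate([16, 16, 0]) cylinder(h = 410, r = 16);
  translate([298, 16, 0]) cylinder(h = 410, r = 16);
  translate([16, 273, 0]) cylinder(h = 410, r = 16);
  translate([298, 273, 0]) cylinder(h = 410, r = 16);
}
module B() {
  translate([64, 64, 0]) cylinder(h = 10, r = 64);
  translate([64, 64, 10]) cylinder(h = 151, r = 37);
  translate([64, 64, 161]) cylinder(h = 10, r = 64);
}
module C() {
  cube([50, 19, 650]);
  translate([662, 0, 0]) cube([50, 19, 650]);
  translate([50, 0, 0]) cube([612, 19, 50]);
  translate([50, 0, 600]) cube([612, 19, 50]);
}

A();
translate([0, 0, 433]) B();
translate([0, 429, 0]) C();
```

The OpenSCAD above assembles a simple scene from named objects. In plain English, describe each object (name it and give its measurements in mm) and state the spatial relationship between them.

A is a four-legged stool. The seat is 314×289 mm, 23 mm thick, top at z = 433 mm. It stands on four round legs, each 32 mm in diameter, from z = 0 to the seat underside, each leg's axis is inset half a diameter from the nearest pair of seat edges (so the leg's bounding box is flush with the corner).

B is a spool: two coaxial disc flanges of radius 64 mm and thickness 10 mm, joined by a core cylinder of radius 37 mm and height 151 mm. The lower flange rests on z = 0 and the three cylinders share a vertical axis.

C is a rectangular picture frame lying in the x–z plane (depth along y). The opening is 612 mm wide (x) by 550 mm tall (z), surrounded by a border 50 mm wide on all four sides. The frame is 19 mm deep and is made of two full-height vertical stiles with two horizontal rails fitted between them.

The spool is on top of the stool. The picture frame is on the floor beside the stool on its +y side.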